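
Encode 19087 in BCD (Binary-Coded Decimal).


Each digit → 4-bit binary:
  1 → 0001
  9 → 1001
  0 → 0000
  8 → 1000
  7 → 0111
= 0001 1001 0000 1000 0111


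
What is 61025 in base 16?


Divide by 16 repeatedly:
61025 ÷ 16 = 3814 remainder 1 (1)
3814 ÷ 16 = 238 remainder 6 (6)
238 ÷ 16 = 14 remainder 14 (E)
14 ÷ 16 = 0 remainder 14 (E)
Reading remainders bottom-up:
= 0xEE61


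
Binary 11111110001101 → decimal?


Positional values:
Bit 0: 1 × 2^0 = 1
Bit 2: 1 × 2^2 = 4
Bit 3: 1 × 2^3 = 8
Bit 7: 1 × 2^7 = 128
Bit 8: 1 × 2^8 = 256
Bit 9: 1 × 2^9 = 512
Bit 10: 1 × 2^10 = 1024
Bit 11: 1 × 2^11 = 2048
Bit 12: 1 × 2^12 = 4096
Bit 13: 1 × 2^13 = 8192
Sum = 1 + 4 + 8 + 128 + 256 + 512 + 1024 + 2048 + 4096 + 8192
= 16269


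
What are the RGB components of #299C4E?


Hex: #299C4E
R = 29₁₆ = 41
G = 9C₁₆ = 156
B = 4E₁₆ = 78
= RGB(41, 156, 78)


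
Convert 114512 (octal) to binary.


Each octal digit → 3 binary bits:
  1 = 001
  1 = 001
  4 = 100
  5 = 101
  1 = 001
  2 = 010
Concatenate: 001 001 100 101 001 010
= 001001100101001010


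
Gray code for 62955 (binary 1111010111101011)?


Binary: 1111010111101011
Gray code: G = B XOR (B >> 1)
B >> 1 = 0111101011110101
1111010111101011 XOR 0111101011110101:
  1 XOR 0 = 1
  1 XOR 1 = 0
  1 XOR 1 = 0
  1 XOR 1 = 0
  0 XOR 1 = 1
  1 XOR 0 = 1
  0 XOR 1 = 1
  1 XOR 0 = 1
  1 XOR 1 = 0
  1 XOR 1 = 0
  1 XOR 1 = 0
  0 XOR 1 = 1
  1 XOR 0 = 1
  0 XOR 1 = 1
  1 XOR 0 = 1
  1 XOR 1 = 0
= 1000111100011110


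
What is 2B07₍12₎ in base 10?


Positional values (base 12):
  7 × 12^0 = 7 × 1 = 7
  0 × 12^1 = 0 × 12 = 0
  B × 12^2 = 11 × 144 = 1584
  2 × 12^3 = 2 × 1728 = 3456
Sum = 7 + 0 + 1584 + 3456
= 5047


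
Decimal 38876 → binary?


Divide by 2 repeatedly:
38876 ÷ 2 = 19438 remainder 0
19438 ÷ 2 = 9719 remainder 0
9719 ÷ 2 = 4859 remainder 1
4859 ÷ 2 = 2429 remainder 1
2429 ÷ 2 = 1214 remainder 1
1214 ÷ 2 = 607 remainder 0
607 ÷ 2 = 303 remainder 1
303 ÷ 2 = 151 remainder 1
151 ÷ 2 = 75 remainder 1
75 ÷ 2 = 37 remainder 1
37 ÷ 2 = 18 remainder 1
18 ÷ 2 = 9 remainder 0
9 ÷ 2 = 4 remainder 1
4 ÷ 2 = 2 remainder 0
2 ÷ 2 = 1 remainder 0
1 ÷ 2 = 0 remainder 1
Reading remainders bottom-up:
= 1001011111011100


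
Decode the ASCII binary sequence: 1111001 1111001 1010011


Codes (binary): 1111001 1111001 1010011
Per-code ASCII lookup:
  1111001 = 121  (range 97-122: lowercase, 121 - 97 = 24) → 'y'
  1111001 = 121  (range 97-122: lowercase, 121 - 97 = 24) → 'y'
  1010011 = 83  (range 65-90: uppercase, 83 - 65 = 18) → 'S'
= 'yyS'


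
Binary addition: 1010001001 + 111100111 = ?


Align and add column by column (LSB to MSB, carry propagating):
  01010001001
+ 00111100111
  -----------
  col 0: 1 + 1 + 0 (carry in) = 2 → bit 0, carry out 1
  col 1: 0 + 1 + 1 (carry in) = 2 → bit 0, carry out 1
  col 2: 0 + 1 + 1 (carry in) = 2 → bit 0, carry out 1
  col 3: 1 + 0 + 1 (carry in) = 2 → bit 0, carry out 1
  col 4: 0 + 0 + 1 (carry in) = 1 → bit 1, carry out 0
  col 5: 0 + 1 + 0 (carry in) = 1 → bit 1, carry out 0
  col 6: 0 + 1 + 0 (carry in) = 1 → bit 1, carry out 0
  col 7: 1 + 1 + 0 (carry in) = 2 → bit 0, carry out 1
  col 8: 0 + 1 + 1 (carry in) = 2 → bit 0, carry out 1
  col 9: 1 + 0 + 1 (carry in) = 2 → bit 0, carry out 1
  col 10: 0 + 0 + 1 (carry in) = 1 → bit 1, carry out 0
Reading bits MSB→LSB: 10001110000
Strip leading zeros: 10001110000
= 10001110000


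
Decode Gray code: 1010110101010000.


Gray code: 1010110101010000
MSB stays the same: 1
Each subsequent bit = prev_binary XOR current_gray:
  B[1] = 1 XOR 0 = 1
  B[2] = 1 XOR 1 = 0
  B[3] = 0 XOR 0 = 0
  B[4] = 0 XOR 1 = 1
  B[5] = 1 XOR 1 = 0
  B[6] = 0 XOR 0 = 0
  B[7] = 0 XOR 1 = 1
  B[8] = 1 XOR 0 = 1
  B[9] = 1 XOR 1 = 0
  B[10] = 0 XOR 0 = 0
  B[11] = 0 XOR 1 = 1
  B[12] = 1 XOR 0 = 1
  B[13] = 1 XOR 0 = 1
  B[14] = 1 XOR 0 = 1
  B[15] = 1 XOR 0 = 1
= 1100100110011111 (51615 decimal)


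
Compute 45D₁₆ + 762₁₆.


Align and add column by column (LSB to MSB, each column mod 16 with carry):
  045D
+ 0762
  ----
  col 0: D(13) + 2(2) + 0 (carry in) = 15 → F(15), carry out 0
  col 1: 5(5) + 6(6) + 0 (carry in) = 11 → B(11), carry out 0
  col 2: 4(4) + 7(7) + 0 (carry in) = 11 → B(11), carry out 0
  col 3: 0(0) + 0(0) + 0 (carry in) = 0 → 0(0), carry out 0
Reading digits MSB→LSB: 0BBF
Strip leading zeros: BBF
= 0xBBF


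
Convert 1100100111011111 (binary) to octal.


Group into 3-bit groups: 001100100111011111
  001 = 1
  100 = 4
  100 = 4
  111 = 7
  011 = 3
  111 = 7
= 0o144737


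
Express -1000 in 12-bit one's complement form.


Original: 001111101000
Invert all bits:
  bit 0: 0 → 1
  bit 1: 0 → 1
  bit 2: 1 → 0
  bit 3: 1 → 0
  bit 4: 1 → 0
  bit 5: 1 → 0
  bit 6: 1 → 0
  bit 7: 0 → 1
  bit 8: 1 → 0
  bit 9: 0 → 1
  bit 10: 0 → 1
  bit 11: 0 → 1
= 110000010111


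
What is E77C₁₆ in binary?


Each hex digit → 4 binary bits:
  E = 1110
  7 = 0111
  7 = 0111
  C = 1100
Concatenate: 1110 0111 0111 1100
= 1110011101111100


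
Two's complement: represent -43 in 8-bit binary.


Original: 00101011
Step 1 - Invert all bits: 11010100
Step 2 - Add 1: 11010100 + 1
= 11010101 (represents -43)


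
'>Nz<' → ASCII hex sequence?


String: '>Nz<'  (4 characters)
Per-character ASCII lookup:
  '>': special character: '>' = 62 → 0x3E
  'N': uppercase starts at 65: 'N' = 65 + 13 = 78 → 0x4E
  'z': lowercase starts at 97: 'z' = 97 + 25 = 122 → 0x7A
  '<': special character: '<' = 60 → 0x3C
= 0x3E 0x4E 0x7A 0x3C


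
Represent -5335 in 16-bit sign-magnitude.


Sign bit: 1 (negative)
Magnitude: 5335 = 001010011010111
= 1001010011010111


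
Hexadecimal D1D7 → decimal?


Positional values:
Position 0: 7 × 16^0 = 7 × 1 = 7
Position 1: D × 16^1 = 13 × 16 = 208
Position 2: 1 × 16^2 = 1 × 256 = 256
Position 3: D × 16^3 = 13 × 4096 = 53248
Sum = 7 + 208 + 256 + 53248
= 53719


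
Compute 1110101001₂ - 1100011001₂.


Align and subtract column by column (LSB to MSB, borrowing when needed):
  1110101001
- 1100011001
  ----------
  col 0: (1 - 0 borrow-in) - 1 → 1 - 1 = 0, borrow out 0
  col 1: (0 - 0 borrow-in) - 0 → 0 - 0 = 0, borrow out 0
  col 2: (0 - 0 borrow-in) - 0 → 0 - 0 = 0, borrow out 0
  col 3: (1 - 0 borrow-in) - 1 → 1 - 1 = 0, borrow out 0
  col 4: (0 - 0 borrow-in) - 1 → borrow from next column: (0+2) - 1 = 1, borrow out 1
  col 5: (1 - 1 borrow-in) - 0 → 0 - 0 = 0, borrow out 0
  col 6: (0 - 0 borrow-in) - 0 → 0 - 0 = 0, borrow out 0
  col 7: (1 - 0 borrow-in) - 0 → 1 - 0 = 1, borrow out 0
  col 8: (1 - 0 borrow-in) - 1 → 1 - 1 = 0, borrow out 0
  col 9: (1 - 0 borrow-in) - 1 → 1 - 1 = 0, borrow out 0
Reading bits MSB→LSB: 0010010000
Strip leading zeros: 10010000
= 10010000


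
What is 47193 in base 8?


Divide by 8 repeatedly:
47193 ÷ 8 = 5899 remainder 1
5899 ÷ 8 = 737 remainder 3
737 ÷ 8 = 92 remainder 1
92 ÷ 8 = 11 remainder 4
11 ÷ 8 = 1 remainder 3
1 ÷ 8 = 0 remainder 1
Reading remainders bottom-up:
= 0o134131


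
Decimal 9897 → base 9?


Divide by 9 repeatedly:
9897 ÷ 9 = 1099 remainder 6
1099 ÷ 9 = 122 remainder 1
122 ÷ 9 = 13 remainder 5
13 ÷ 9 = 1 remainder 4
1 ÷ 9 = 0 remainder 1
Reading remainders bottom-up:
= 14516


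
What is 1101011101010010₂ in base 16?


Group into 4-bit nibbles: 1101011101010010
  1101 = D
  0111 = 7
  0101 = 5
  0010 = 2
= 0xD752


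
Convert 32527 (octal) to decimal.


Positional values:
Position 0: 7 × 8^0 = 7
Position 1: 2 × 8^1 = 16
Position 2: 5 × 8^2 = 320
Position 3: 2 × 8^3 = 1024
Position 4: 3 × 8^4 = 12288
Sum = 7 + 16 + 320 + 1024 + 12288
= 13655


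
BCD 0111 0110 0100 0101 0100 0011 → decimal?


Each 4-bit group → digit:
  0111 → 7
  0110 → 6
  0100 → 4
  0101 → 5
  0100 → 4
  0011 → 3
= 764543


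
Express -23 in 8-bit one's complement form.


Original: 00010111
Invert all bits:
  bit 0: 0 → 1
  bit 1: 0 → 1
  bit 2: 0 → 1
  bit 3: 1 → 0
  bit 4: 0 → 1
  bit 5: 1 → 0
  bit 6: 1 → 0
  bit 7: 1 → 0
= 11101000


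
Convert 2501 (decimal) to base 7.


Divide by 7 repeatedly:
2501 ÷ 7 = 357 remainder 2
357 ÷ 7 = 51 remainder 0
51 ÷ 7 = 7 remainder 2
7 ÷ 7 = 1 remainder 0
1 ÷ 7 = 0 remainder 1
Reading remainders bottom-up:
= 10202


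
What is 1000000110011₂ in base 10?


Positional values:
Bit 0: 1 × 2^0 = 1
Bit 1: 1 × 2^1 = 2
Bit 4: 1 × 2^4 = 16
Bit 5: 1 × 2^5 = 32
Bit 12: 1 × 2^12 = 4096
Sum = 1 + 2 + 16 + 32 + 4096
= 4147


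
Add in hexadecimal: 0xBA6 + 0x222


Align and add column by column (LSB to MSB, each column mod 16 with carry):
  0BA6
+ 0222
  ----
  col 0: 6(6) + 2(2) + 0 (carry in) = 8 → 8(8), carry out 0
  col 1: A(10) + 2(2) + 0 (carry in) = 12 → C(12), carry out 0
  col 2: B(11) + 2(2) + 0 (carry in) = 13 → D(13), carry out 0
  col 3: 0(0) + 0(0) + 0 (carry in) = 0 → 0(0), carry out 0
Reading digits MSB→LSB: 0DC8
Strip leading zeros: DC8
= 0xDC8


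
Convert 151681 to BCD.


Each digit → 4-bit binary:
  1 → 0001
  5 → 0101
  1 → 0001
  6 → 0110
  8 → 1000
  1 → 0001
= 0001 0101 0001 0110 1000 0001


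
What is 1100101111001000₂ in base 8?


Group into 3-bit groups: 001100101111001000
  001 = 1
  100 = 4
  101 = 5
  111 = 7
  001 = 1
  000 = 0
= 0o145710


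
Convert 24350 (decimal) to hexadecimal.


Divide by 16 repeatedly:
24350 ÷ 16 = 1521 remainder 14 (E)
1521 ÷ 16 = 95 remainder 1 (1)
95 ÷ 16 = 5 remainder 15 (F)
5 ÷ 16 = 0 remainder 5 (5)
Reading remainders bottom-up:
= 0x5F1E


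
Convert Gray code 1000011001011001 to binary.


Gray code: 1000011001011001
MSB stays the same: 1
Each subsequent bit = prev_binary XOR current_gray:
  B[1] = 1 XOR 0 = 1
  B[2] = 1 XOR 0 = 1
  B[3] = 1 XOR 0 = 1
  B[4] = 1 XOR 0 = 1
  B[5] = 1 XOR 1 = 0
  B[6] = 0 XOR 1 = 1
  B[7] = 1 XOR 0 = 1
  B[8] = 1 XOR 0 = 1
  B[9] = 1 XOR 1 = 0
  B[10] = 0 XOR 0 = 0
  B[11] = 0 XOR 1 = 1
  B[12] = 1 XOR 1 = 0
  B[13] = 0 XOR 0 = 0
  B[14] = 0 XOR 0 = 0
  B[15] = 0 XOR 1 = 1
= 1111101110010001 (64401 decimal)


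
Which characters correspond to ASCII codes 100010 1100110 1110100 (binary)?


Codes (binary): 100010 1100110 1110100
Per-code ASCII lookup:
  100010 = 34  (special character) → '"'
  1100110 = 102  (range 97-122: lowercase, 102 - 97 = 5) → 'f'
  1110100 = 116  (range 97-122: lowercase, 116 - 97 = 19) → 't'
= '"ft'


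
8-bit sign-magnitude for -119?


Sign bit: 1 (negative)
Magnitude: 119 = 1110111
= 11110111


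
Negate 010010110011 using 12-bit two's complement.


Original: 010010110011
Step 1 - Invert all bits: 101101001100
Step 2 - Add 1: 101101001100 + 1
= 101101001101 (represents -1203)


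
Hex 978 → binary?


Each hex digit → 4 binary bits:
  9 = 1001
  7 = 0111
  8 = 1000
Concatenate: 1001 0111 1000
= 100101111000


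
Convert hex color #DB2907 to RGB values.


Hex: #DB2907
R = DB₁₆ = 219
G = 29₁₆ = 41
B = 07₁₆ = 7
= RGB(219, 41, 7)


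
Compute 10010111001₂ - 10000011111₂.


Align and subtract column by column (LSB to MSB, borrowing when needed):
  10010111001
- 10000011111
  -----------
  col 0: (1 - 0 borrow-in) - 1 → 1 - 1 = 0, borrow out 0
  col 1: (0 - 0 borrow-in) - 1 → borrow from next column: (0+2) - 1 = 1, borrow out 1
  col 2: (0 - 1 borrow-in) - 1 → borrow from next column: (-1+2) - 1 = 0, borrow out 1
  col 3: (1 - 1 borrow-in) - 1 → borrow from next column: (0+2) - 1 = 1, borrow out 1
  col 4: (1 - 1 borrow-in) - 1 → borrow from next column: (0+2) - 1 = 1, borrow out 1
  col 5: (1 - 1 borrow-in) - 0 → 0 - 0 = 0, borrow out 0
  col 6: (0 - 0 borrow-in) - 0 → 0 - 0 = 0, borrow out 0
  col 7: (1 - 0 borrow-in) - 0 → 1 - 0 = 1, borrow out 0
  col 8: (0 - 0 borrow-in) - 0 → 0 - 0 = 0, borrow out 0
  col 9: (0 - 0 borrow-in) - 0 → 0 - 0 = 0, borrow out 0
  col 10: (1 - 0 borrow-in) - 1 → 1 - 1 = 0, borrow out 0
Reading bits MSB→LSB: 00010011010
Strip leading zeros: 10011010
= 10011010


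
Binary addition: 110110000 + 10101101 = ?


Align and add column by column (LSB to MSB, carry propagating):
  0110110000
+ 0010101101
  ----------
  col 0: 0 + 1 + 0 (carry in) = 1 → bit 1, carry out 0
  col 1: 0 + 0 + 0 (carry in) = 0 → bit 0, carry out 0
  col 2: 0 + 1 + 0 (carry in) = 1 → bit 1, carry out 0
  col 3: 0 + 1 + 0 (carry in) = 1 → bit 1, carry out 0
  col 4: 1 + 0 + 0 (carry in) = 1 → bit 1, carry out 0
  col 5: 1 + 1 + 0 (carry in) = 2 → bit 0, carry out 1
  col 6: 0 + 0 + 1 (carry in) = 1 → bit 1, carry out 0
  col 7: 1 + 1 + 0 (carry in) = 2 → bit 0, carry out 1
  col 8: 1 + 0 + 1 (carry in) = 2 → bit 0, carry out 1
  col 9: 0 + 0 + 1 (carry in) = 1 → bit 1, carry out 0
Reading bits MSB→LSB: 1001011101
Strip leading zeros: 1001011101
= 1001011101


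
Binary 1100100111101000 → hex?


Group into 4-bit nibbles: 1100100111101000
  1100 = C
  1001 = 9
  1110 = E
  1000 = 8
= 0xC9E8


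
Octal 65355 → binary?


Each octal digit → 3 binary bits:
  6 = 110
  5 = 101
  3 = 011
  5 = 101
  5 = 101
Concatenate: 110 101 011 101 101
= 110101011101101


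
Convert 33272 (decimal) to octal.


Divide by 8 repeatedly:
33272 ÷ 8 = 4159 remainder 0
4159 ÷ 8 = 519 remainder 7
519 ÷ 8 = 64 remainder 7
64 ÷ 8 = 8 remainder 0
8 ÷ 8 = 1 remainder 0
1 ÷ 8 = 0 remainder 1
Reading remainders bottom-up:
= 0o100770


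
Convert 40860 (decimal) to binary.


Divide by 2 repeatedly:
40860 ÷ 2 = 20430 remainder 0
20430 ÷ 2 = 10215 remainder 0
10215 ÷ 2 = 5107 remainder 1
5107 ÷ 2 = 2553 remainder 1
2553 ÷ 2 = 1276 remainder 1
1276 ÷ 2 = 638 remainder 0
638 ÷ 2 = 319 remainder 0
319 ÷ 2 = 159 remainder 1
159 ÷ 2 = 79 remainder 1
79 ÷ 2 = 39 remainder 1
39 ÷ 2 = 19 remainder 1
19 ÷ 2 = 9 remainder 1
9 ÷ 2 = 4 remainder 1
4 ÷ 2 = 2 remainder 0
2 ÷ 2 = 1 remainder 0
1 ÷ 2 = 0 remainder 1
Reading remainders bottom-up:
= 1001111110011100


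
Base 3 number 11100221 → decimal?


Positional values (base 3):
  1 × 3^0 = 1 × 1 = 1
  2 × 3^1 = 2 × 3 = 6
  2 × 3^2 = 2 × 9 = 18
  0 × 3^3 = 0 × 27 = 0
  0 × 3^4 = 0 × 81 = 0
  1 × 3^5 = 1 × 243 = 243
  1 × 3^6 = 1 × 729 = 729
  1 × 3^7 = 1 × 2187 = 2187
Sum = 1 + 6 + 18 + 0 + 0 + 243 + 729 + 2187
= 3184


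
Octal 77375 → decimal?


Positional values:
Position 0: 5 × 8^0 = 5
Position 1: 7 × 8^1 = 56
Position 2: 3 × 8^2 = 192
Position 3: 7 × 8^3 = 3584
Position 4: 7 × 8^4 = 28672
Sum = 5 + 56 + 192 + 3584 + 28672
= 32509


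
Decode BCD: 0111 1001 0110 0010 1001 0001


Each 4-bit group → digit:
  0111 → 7
  1001 → 9
  0110 → 6
  0010 → 2
  1001 → 9
  0001 → 1
= 796291


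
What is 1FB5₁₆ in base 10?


Positional values:
Position 0: 5 × 16^0 = 5 × 1 = 5
Position 1: B × 16^1 = 11 × 16 = 176
Position 2: F × 16^2 = 15 × 256 = 3840
Position 3: 1 × 16^3 = 1 × 4096 = 4096
Sum = 5 + 176 + 3840 + 4096
= 8117


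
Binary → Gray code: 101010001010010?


Binary: 101010001010010
Gray code: G = B XOR (B >> 1)
B >> 1 = 010101000101001
101010001010010 XOR 010101000101001:
  1 XOR 0 = 1
  0 XOR 1 = 1
  1 XOR 0 = 1
  0 XOR 1 = 1
  1 XOR 0 = 1
  0 XOR 1 = 1
  0 XOR 0 = 0
  0 XOR 0 = 0
  1 XOR 0 = 1
  0 XOR 1 = 1
  1 XOR 0 = 1
  0 XOR 1 = 1
  0 XOR 0 = 0
  1 XOR 0 = 1
  0 XOR 1 = 1
= 111111001111011


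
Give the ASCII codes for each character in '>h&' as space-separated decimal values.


String: '>h&'  (3 characters)
Per-character ASCII lookup:
  '>': special character: '>' = 62
  'h': lowercase starts at 97: 'h' = 97 + 7 = 104
  '&': special character: '&' = 38
= 62 104 38


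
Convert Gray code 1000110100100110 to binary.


Gray code: 1000110100100110
MSB stays the same: 1
Each subsequent bit = prev_binary XOR current_gray:
  B[1] = 1 XOR 0 = 1
  B[2] = 1 XOR 0 = 1
  B[3] = 1 XOR 0 = 1
  B[4] = 1 XOR 1 = 0
  B[5] = 0 XOR 1 = 1
  B[6] = 1 XOR 0 = 1
  B[7] = 1 XOR 1 = 0
  B[8] = 0 XOR 0 = 0
  B[9] = 0 XOR 0 = 0
  B[10] = 0 XOR 1 = 1
  B[11] = 1 XOR 0 = 1
  B[12] = 1 XOR 0 = 1
  B[13] = 1 XOR 1 = 0
  B[14] = 0 XOR 1 = 1
  B[15] = 1 XOR 0 = 1
= 1111011000111011 (63035 decimal)


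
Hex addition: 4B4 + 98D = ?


Align and add column by column (LSB to MSB, each column mod 16 with carry):
  04B4
+ 098D
  ----
  col 0: 4(4) + D(13) + 0 (carry in) = 17 → 1(1), carry out 1
  col 1: B(11) + 8(8) + 1 (carry in) = 20 → 4(4), carry out 1
  col 2: 4(4) + 9(9) + 1 (carry in) = 14 → E(14), carry out 0
  col 3: 0(0) + 0(0) + 0 (carry in) = 0 → 0(0), carry out 0
Reading digits MSB→LSB: 0E41
Strip leading zeros: E41
= 0xE41


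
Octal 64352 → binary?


Each octal digit → 3 binary bits:
  6 = 110
  4 = 100
  3 = 011
  5 = 101
  2 = 010
Concatenate: 110 100 011 101 010
= 110100011101010


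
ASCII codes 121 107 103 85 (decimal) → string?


Codes (decimal): 121 107 103 85
Per-code ASCII lookup:
  121  (range 97-122: lowercase, 121 - 97 = 24) → 'y'
  107  (range 97-122: lowercase, 107 - 97 = 10) → 'k'
  103  (range 97-122: lowercase, 103 - 97 = 6) → 'g'
  85  (range 65-90: uppercase, 85 - 65 = 20) → 'U'
= 'ykgU'


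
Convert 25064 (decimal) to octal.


Divide by 8 repeatedly:
25064 ÷ 8 = 3133 remainder 0
3133 ÷ 8 = 391 remainder 5
391 ÷ 8 = 48 remainder 7
48 ÷ 8 = 6 remainder 0
6 ÷ 8 = 0 remainder 6
Reading remainders bottom-up:
= 0o60750


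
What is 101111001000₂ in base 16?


Group into 4-bit nibbles: 101111001000
  1011 = B
  1100 = C
  1000 = 8
= 0xBC8


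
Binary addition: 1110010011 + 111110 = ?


Align and add column by column (LSB to MSB, carry propagating):
  01110010011
+ 00000111110
  -----------
  col 0: 1 + 0 + 0 (carry in) = 1 → bit 1, carry out 0
  col 1: 1 + 1 + 0 (carry in) = 2 → bit 0, carry out 1
  col 2: 0 + 1 + 1 (carry in) = 2 → bit 0, carry out 1
  col 3: 0 + 1 + 1 (carry in) = 2 → bit 0, carry out 1
  col 4: 1 + 1 + 1 (carry in) = 3 → bit 1, carry out 1
  col 5: 0 + 1 + 1 (carry in) = 2 → bit 0, carry out 1
  col 6: 0 + 0 + 1 (carry in) = 1 → bit 1, carry out 0
  col 7: 1 + 0 + 0 (carry in) = 1 → bit 1, carry out 0
  col 8: 1 + 0 + 0 (carry in) = 1 → bit 1, carry out 0
  col 9: 1 + 0 + 0 (carry in) = 1 → bit 1, carry out 0
  col 10: 0 + 0 + 0 (carry in) = 0 → bit 0, carry out 0
Reading bits MSB→LSB: 01111010001
Strip leading zeros: 1111010001
= 1111010001


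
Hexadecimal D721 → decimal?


Positional values:
Position 0: 1 × 16^0 = 1 × 1 = 1
Position 1: 2 × 16^1 = 2 × 16 = 32
Position 2: 7 × 16^2 = 7 × 256 = 1792
Position 3: D × 16^3 = 13 × 4096 = 53248
Sum = 1 + 32 + 1792 + 53248
= 55073


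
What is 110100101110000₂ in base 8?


Group into 3-bit groups: 110100101110000
  110 = 6
  100 = 4
  101 = 5
  110 = 6
  000 = 0
= 0o64560


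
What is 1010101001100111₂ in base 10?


Positional values:
Bit 0: 1 × 2^0 = 1
Bit 1: 1 × 2^1 = 2
Bit 2: 1 × 2^2 = 4
Bit 5: 1 × 2^5 = 32
Bit 6: 1 × 2^6 = 64
Bit 9: 1 × 2^9 = 512
Bit 11: 1 × 2^11 = 2048
Bit 13: 1 × 2^13 = 8192
Bit 15: 1 × 2^15 = 32768
Sum = 1 + 2 + 4 + 32 + 64 + 512 + 2048 + 8192 + 32768
= 43623


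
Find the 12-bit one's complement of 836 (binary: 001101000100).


Original: 001101000100
Invert all bits:
  bit 0: 0 → 1
  bit 1: 0 → 1
  bit 2: 1 → 0
  bit 3: 1 → 0
  bit 4: 0 → 1
  bit 5: 1 → 0
  bit 6: 0 → 1
  bit 7: 0 → 1
  bit 8: 0 → 1
  bit 9: 1 → 0
  bit 10: 0 → 1
  bit 11: 0 → 1
= 110010111011


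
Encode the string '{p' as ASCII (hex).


String: '{p'  (2 characters)
Per-character ASCII lookup:
  '{': special character: '{' = 123 → 0x7B
  'p': lowercase starts at 97: 'p' = 97 + 15 = 112 → 0x70
= 0x7B 0x70


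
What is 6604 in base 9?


Divide by 9 repeatedly:
6604 ÷ 9 = 733 remainder 7
733 ÷ 9 = 81 remainder 4
81 ÷ 9 = 9 remainder 0
9 ÷ 9 = 1 remainder 0
1 ÷ 9 = 0 remainder 1
Reading remainders bottom-up:
= 10047


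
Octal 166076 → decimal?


Positional values:
Position 0: 6 × 8^0 = 6
Position 1: 7 × 8^1 = 56
Position 2: 0 × 8^2 = 0
Position 3: 6 × 8^3 = 3072
Position 4: 6 × 8^4 = 24576
Position 5: 1 × 8^5 = 32768
Sum = 6 + 56 + 0 + 3072 + 24576 + 32768
= 60478


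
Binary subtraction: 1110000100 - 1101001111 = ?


Align and subtract column by column (LSB to MSB, borrowing when needed):
  1110000100
- 1101001111
  ----------
  col 0: (0 - 0 borrow-in) - 1 → borrow from next column: (0+2) - 1 = 1, borrow out 1
  col 1: (0 - 1 borrow-in) - 1 → borrow from next column: (-1+2) - 1 = 0, borrow out 1
  col 2: (1 - 1 borrow-in) - 1 → borrow from next column: (0+2) - 1 = 1, borrow out 1
  col 3: (0 - 1 borrow-in) - 1 → borrow from next column: (-1+2) - 1 = 0, borrow out 1
  col 4: (0 - 1 borrow-in) - 0 → borrow from next column: (-1+2) - 0 = 1, borrow out 1
  col 5: (0 - 1 borrow-in) - 0 → borrow from next column: (-1+2) - 0 = 1, borrow out 1
  col 6: (0 - 1 borrow-in) - 1 → borrow from next column: (-1+2) - 1 = 0, borrow out 1
  col 7: (1 - 1 borrow-in) - 0 → 0 - 0 = 0, borrow out 0
  col 8: (1 - 0 borrow-in) - 1 → 1 - 1 = 0, borrow out 0
  col 9: (1 - 0 borrow-in) - 1 → 1 - 1 = 0, borrow out 0
Reading bits MSB→LSB: 0000110101
Strip leading zeros: 110101
= 110101


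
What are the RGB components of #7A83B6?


Hex: #7A83B6
R = 7A₁₆ = 122
G = 83₁₆ = 131
B = B6₁₆ = 182
= RGB(122, 131, 182)


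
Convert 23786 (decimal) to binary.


Divide by 2 repeatedly:
23786 ÷ 2 = 11893 remainder 0
11893 ÷ 2 = 5946 remainder 1
5946 ÷ 2 = 2973 remainder 0
2973 ÷ 2 = 1486 remainder 1
1486 ÷ 2 = 743 remainder 0
743 ÷ 2 = 371 remainder 1
371 ÷ 2 = 185 remainder 1
185 ÷ 2 = 92 remainder 1
92 ÷ 2 = 46 remainder 0
46 ÷ 2 = 23 remainder 0
23 ÷ 2 = 11 remainder 1
11 ÷ 2 = 5 remainder 1
5 ÷ 2 = 2 remainder 1
2 ÷ 2 = 1 remainder 0
1 ÷ 2 = 0 remainder 1
Reading remainders bottom-up:
= 101110011101010


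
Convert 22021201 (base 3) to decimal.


Positional values (base 3):
  1 × 3^0 = 1 × 1 = 1
  0 × 3^1 = 0 × 3 = 0
  2 × 3^2 = 2 × 9 = 18
  1 × 3^3 = 1 × 27 = 27
  2 × 3^4 = 2 × 81 = 162
  0 × 3^5 = 0 × 243 = 0
  2 × 3^6 = 2 × 729 = 1458
  2 × 3^7 = 2 × 2187 = 4374
Sum = 1 + 0 + 18 + 27 + 162 + 0 + 1458 + 4374
= 6040


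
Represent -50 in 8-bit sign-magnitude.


Sign bit: 1 (negative)
Magnitude: 50 = 0110010
= 10110010


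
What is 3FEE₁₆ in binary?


Each hex digit → 4 binary bits:
  3 = 0011
  F = 1111
  E = 1110
  E = 1110
Concatenate: 0011 1111 1110 1110
= 0011111111101110


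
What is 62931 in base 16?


Divide by 16 repeatedly:
62931 ÷ 16 = 3933 remainder 3 (3)
3933 ÷ 16 = 245 remainder 13 (D)
245 ÷ 16 = 15 remainder 5 (5)
15 ÷ 16 = 0 remainder 15 (F)
Reading remainders bottom-up:
= 0xF5D3


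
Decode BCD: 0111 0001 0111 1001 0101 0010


Each 4-bit group → digit:
  0111 → 7
  0001 → 1
  0111 → 7
  1001 → 9
  0101 → 5
  0010 → 2
= 717952


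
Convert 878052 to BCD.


Each digit → 4-bit binary:
  8 → 1000
  7 → 0111
  8 → 1000
  0 → 0000
  5 → 0101
  2 → 0010
= 1000 0111 1000 0000 0101 0010


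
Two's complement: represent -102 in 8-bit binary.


Original: 01100110
Step 1 - Invert all bits: 10011001
Step 2 - Add 1: 10011001 + 1
= 10011010 (represents -102)


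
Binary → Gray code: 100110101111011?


Binary: 100110101111011
Gray code: G = B XOR (B >> 1)
B >> 1 = 010011010111101
100110101111011 XOR 010011010111101:
  1 XOR 0 = 1
  0 XOR 1 = 1
  0 XOR 0 = 0
  1 XOR 0 = 1
  1 XOR 1 = 0
  0 XOR 1 = 1
  1 XOR 0 = 1
  0 XOR 1 = 1
  1 XOR 0 = 1
  1 XOR 1 = 0
  1 XOR 1 = 0
  1 XOR 1 = 0
  0 XOR 1 = 1
  1 XOR 0 = 1
  1 XOR 1 = 0
= 110101111000110


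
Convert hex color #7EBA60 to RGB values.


Hex: #7EBA60
R = 7E₁₆ = 126
G = BA₁₆ = 186
B = 60₁₆ = 96
= RGB(126, 186, 96)


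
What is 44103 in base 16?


Divide by 16 repeatedly:
44103 ÷ 16 = 2756 remainder 7 (7)
2756 ÷ 16 = 172 remainder 4 (4)
172 ÷ 16 = 10 remainder 12 (C)
10 ÷ 16 = 0 remainder 10 (A)
Reading remainders bottom-up:
= 0xAC47


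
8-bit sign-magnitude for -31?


Sign bit: 1 (negative)
Magnitude: 31 = 0011111
= 10011111


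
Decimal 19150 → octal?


Divide by 8 repeatedly:
19150 ÷ 8 = 2393 remainder 6
2393 ÷ 8 = 299 remainder 1
299 ÷ 8 = 37 remainder 3
37 ÷ 8 = 4 remainder 5
4 ÷ 8 = 0 remainder 4
Reading remainders bottom-up:
= 0o45316


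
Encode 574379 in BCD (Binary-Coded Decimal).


Each digit → 4-bit binary:
  5 → 0101
  7 → 0111
  4 → 0100
  3 → 0011
  7 → 0111
  9 → 1001
= 0101 0111 0100 0011 0111 1001


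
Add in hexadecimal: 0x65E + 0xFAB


Align and add column by column (LSB to MSB, each column mod 16 with carry):
  065E
+ 0FAB
  ----
  col 0: E(14) + B(11) + 0 (carry in) = 25 → 9(9), carry out 1
  col 1: 5(5) + A(10) + 1 (carry in) = 16 → 0(0), carry out 1
  col 2: 6(6) + F(15) + 1 (carry in) = 22 → 6(6), carry out 1
  col 3: 0(0) + 0(0) + 1 (carry in) = 1 → 1(1), carry out 0
Reading digits MSB→LSB: 1609
Strip leading zeros: 1609
= 0x1609


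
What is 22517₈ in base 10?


Positional values:
Position 0: 7 × 8^0 = 7
Position 1: 1 × 8^1 = 8
Position 2: 5 × 8^2 = 320
Position 3: 2 × 8^3 = 1024
Position 4: 2 × 8^4 = 8192
Sum = 7 + 8 + 320 + 1024 + 8192
= 9551


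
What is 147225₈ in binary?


Each octal digit → 3 binary bits:
  1 = 001
  4 = 100
  7 = 111
  2 = 010
  2 = 010
  5 = 101
Concatenate: 001 100 111 010 010 101
= 001100111010010101


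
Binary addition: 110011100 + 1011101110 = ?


Align and add column by column (LSB to MSB, carry propagating):
  00110011100
+ 01011101110
  -----------
  col 0: 0 + 0 + 0 (carry in) = 0 → bit 0, carry out 0
  col 1: 0 + 1 + 0 (carry in) = 1 → bit 1, carry out 0
  col 2: 1 + 1 + 0 (carry in) = 2 → bit 0, carry out 1
  col 3: 1 + 1 + 1 (carry in) = 3 → bit 1, carry out 1
  col 4: 1 + 0 + 1 (carry in) = 2 → bit 0, carry out 1
  col 5: 0 + 1 + 1 (carry in) = 2 → bit 0, carry out 1
  col 6: 0 + 1 + 1 (carry in) = 2 → bit 0, carry out 1
  col 7: 1 + 1 + 1 (carry in) = 3 → bit 1, carry out 1
  col 8: 1 + 0 + 1 (carry in) = 2 → bit 0, carry out 1
  col 9: 0 + 1 + 1 (carry in) = 2 → bit 0, carry out 1
  col 10: 0 + 0 + 1 (carry in) = 1 → bit 1, carry out 0
Reading bits MSB→LSB: 10010001010
Strip leading zeros: 10010001010
= 10010001010


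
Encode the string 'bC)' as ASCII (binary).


String: 'bC)'  (3 characters)
Per-character ASCII lookup:
  'b': lowercase starts at 97: 'b' = 97 + 1 = 98 → 1100010
  'C': uppercase starts at 65: 'C' = 65 + 2 = 67 → 1000011
  ')': special character: ')' = 41 → 101001
= 1100010 1000011 101001


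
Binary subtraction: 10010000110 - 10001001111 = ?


Align and subtract column by column (LSB to MSB, borrowing when needed):
  10010000110
- 10001001111
  -----------
  col 0: (0 - 0 borrow-in) - 1 → borrow from next column: (0+2) - 1 = 1, borrow out 1
  col 1: (1 - 1 borrow-in) - 1 → borrow from next column: (0+2) - 1 = 1, borrow out 1
  col 2: (1 - 1 borrow-in) - 1 → borrow from next column: (0+2) - 1 = 1, borrow out 1
  col 3: (0 - 1 borrow-in) - 1 → borrow from next column: (-1+2) - 1 = 0, borrow out 1
  col 4: (0 - 1 borrow-in) - 0 → borrow from next column: (-1+2) - 0 = 1, borrow out 1
  col 5: (0 - 1 borrow-in) - 0 → borrow from next column: (-1+2) - 0 = 1, borrow out 1
  col 6: (0 - 1 borrow-in) - 1 → borrow from next column: (-1+2) - 1 = 0, borrow out 1
  col 7: (1 - 1 borrow-in) - 0 → 0 - 0 = 0, borrow out 0
  col 8: (0 - 0 borrow-in) - 0 → 0 - 0 = 0, borrow out 0
  col 9: (0 - 0 borrow-in) - 0 → 0 - 0 = 0, borrow out 0
  col 10: (1 - 0 borrow-in) - 1 → 1 - 1 = 0, borrow out 0
Reading bits MSB→LSB: 00000110111
Strip leading zeros: 110111
= 110111


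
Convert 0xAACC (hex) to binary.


Each hex digit → 4 binary bits:
  A = 1010
  A = 1010
  C = 1100
  C = 1100
Concatenate: 1010 1010 1100 1100
= 1010101011001100


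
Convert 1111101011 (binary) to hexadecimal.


Group into 4-bit nibbles: 001111101011
  0011 = 3
  1110 = E
  1011 = B
= 0x3EB


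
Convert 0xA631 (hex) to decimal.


Positional values:
Position 0: 1 × 16^0 = 1 × 1 = 1
Position 1: 3 × 16^1 = 3 × 16 = 48
Position 2: 6 × 16^2 = 6 × 256 = 1536
Position 3: A × 16^3 = 10 × 4096 = 40960
Sum = 1 + 48 + 1536 + 40960
= 42545


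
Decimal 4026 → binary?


Divide by 2 repeatedly:
4026 ÷ 2 = 2013 remainder 0
2013 ÷ 2 = 1006 remainder 1
1006 ÷ 2 = 503 remainder 0
503 ÷ 2 = 251 remainder 1
251 ÷ 2 = 125 remainder 1
125 ÷ 2 = 62 remainder 1
62 ÷ 2 = 31 remainder 0
31 ÷ 2 = 15 remainder 1
15 ÷ 2 = 7 remainder 1
7 ÷ 2 = 3 remainder 1
3 ÷ 2 = 1 remainder 1
1 ÷ 2 = 0 remainder 1
Reading remainders bottom-up:
= 111110111010


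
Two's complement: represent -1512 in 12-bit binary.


Original: 010111101000
Step 1 - Invert all bits: 101000010111
Step 2 - Add 1: 101000010111 + 1
= 101000011000 (represents -1512)


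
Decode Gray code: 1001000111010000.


Gray code: 1001000111010000
MSB stays the same: 1
Each subsequent bit = prev_binary XOR current_gray:
  B[1] = 1 XOR 0 = 1
  B[2] = 1 XOR 0 = 1
  B[3] = 1 XOR 1 = 0
  B[4] = 0 XOR 0 = 0
  B[5] = 0 XOR 0 = 0
  B[6] = 0 XOR 0 = 0
  B[7] = 0 XOR 1 = 1
  B[8] = 1 XOR 1 = 0
  B[9] = 0 XOR 1 = 1
  B[10] = 1 XOR 0 = 1
  B[11] = 1 XOR 1 = 0
  B[12] = 0 XOR 0 = 0
  B[13] = 0 XOR 0 = 0
  B[14] = 0 XOR 0 = 0
  B[15] = 0 XOR 0 = 0
= 1110000101100000 (57696 decimal)


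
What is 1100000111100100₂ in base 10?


Positional values:
Bit 2: 1 × 2^2 = 4
Bit 5: 1 × 2^5 = 32
Bit 6: 1 × 2^6 = 64
Bit 7: 1 × 2^7 = 128
Bit 8: 1 × 2^8 = 256
Bit 14: 1 × 2^14 = 16384
Bit 15: 1 × 2^15 = 32768
Sum = 4 + 32 + 64 + 128 + 256 + 16384 + 32768
= 49636


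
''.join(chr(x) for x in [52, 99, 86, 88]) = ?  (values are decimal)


Codes (decimal): 52 99 86 88
Per-code ASCII lookup:
  52  (range 48-57: digits, 52 - 48 = 4) → '4'
  99  (range 97-122: lowercase, 99 - 97 = 2) → 'c'
  86  (range 65-90: uppercase, 86 - 65 = 21) → 'V'
  88  (range 65-90: uppercase, 88 - 65 = 23) → 'X'
= '4cVX'


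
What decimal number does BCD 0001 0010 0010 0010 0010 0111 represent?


Each 4-bit group → digit:
  0001 → 1
  0010 → 2
  0010 → 2
  0010 → 2
  0010 → 2
  0111 → 7
= 122227


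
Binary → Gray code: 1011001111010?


Binary: 1011001111010
Gray code: G = B XOR (B >> 1)
B >> 1 = 0101100111101
1011001111010 XOR 0101100111101:
  1 XOR 0 = 1
  0 XOR 1 = 1
  1 XOR 0 = 1
  1 XOR 1 = 0
  0 XOR 1 = 1
  0 XOR 0 = 0
  1 XOR 0 = 1
  1 XOR 1 = 0
  1 XOR 1 = 0
  1 XOR 1 = 0
  0 XOR 1 = 1
  1 XOR 0 = 1
  0 XOR 1 = 1
= 1110101000111


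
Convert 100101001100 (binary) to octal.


Group into 3-bit groups: 100101001100
  100 = 4
  101 = 5
  001 = 1
  100 = 4
= 0o4514


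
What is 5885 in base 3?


Divide by 3 repeatedly:
5885 ÷ 3 = 1961 remainder 2
1961 ÷ 3 = 653 remainder 2
653 ÷ 3 = 217 remainder 2
217 ÷ 3 = 72 remainder 1
72 ÷ 3 = 24 remainder 0
24 ÷ 3 = 8 remainder 0
8 ÷ 3 = 2 remainder 2
2 ÷ 3 = 0 remainder 2
Reading remainders bottom-up:
= 22001222


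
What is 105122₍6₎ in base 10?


Positional values (base 6):
  2 × 6^0 = 2 × 1 = 2
  2 × 6^1 = 2 × 6 = 12
  1 × 6^2 = 1 × 36 = 36
  5 × 6^3 = 5 × 216 = 1080
  0 × 6^4 = 0 × 1296 = 0
  1 × 6^5 = 1 × 7776 = 7776
Sum = 2 + 12 + 36 + 1080 + 0 + 7776
= 8906


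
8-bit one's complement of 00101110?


Original: 00101110
Invert all bits:
  bit 0: 0 → 1
  bit 1: 0 → 1
  bit 2: 1 → 0
  bit 3: 0 → 1
  bit 4: 1 → 0
  bit 5: 1 → 0
  bit 6: 1 → 0
  bit 7: 0 → 1
= 11010001


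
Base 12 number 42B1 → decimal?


Positional values (base 12):
  1 × 12^0 = 1 × 1 = 1
  B × 12^1 = 11 × 12 = 132
  2 × 12^2 = 2 × 144 = 288
  4 × 12^3 = 4 × 1728 = 6912
Sum = 1 + 132 + 288 + 6912
= 7333


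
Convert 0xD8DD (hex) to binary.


Each hex digit → 4 binary bits:
  D = 1101
  8 = 1000
  D = 1101
  D = 1101
Concatenate: 1101 1000 1101 1101
= 1101100011011101


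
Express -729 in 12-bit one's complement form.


Original: 001011011001
Invert all bits:
  bit 0: 0 → 1
  bit 1: 0 → 1
  bit 2: 1 → 0
  bit 3: 0 → 1
  bit 4: 1 → 0
  bit 5: 1 → 0
  bit 6: 0 → 1
  bit 7: 1 → 0
  bit 8: 1 → 0
  bit 9: 0 → 1
  bit 10: 0 → 1
  bit 11: 1 → 0
= 110100100110


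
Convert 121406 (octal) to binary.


Each octal digit → 3 binary bits:
  1 = 001
  2 = 010
  1 = 001
  4 = 100
  0 = 000
  6 = 110
Concatenate: 001 010 001 100 000 110
= 001010001100000110


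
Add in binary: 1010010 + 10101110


Align and add column by column (LSB to MSB, carry propagating):
  001010010
+ 010101110
  ---------
  col 0: 0 + 0 + 0 (carry in) = 0 → bit 0, carry out 0
  col 1: 1 + 1 + 0 (carry in) = 2 → bit 0, carry out 1
  col 2: 0 + 1 + 1 (carry in) = 2 → bit 0, carry out 1
  col 3: 0 + 1 + 1 (carry in) = 2 → bit 0, carry out 1
  col 4: 1 + 0 + 1 (carry in) = 2 → bit 0, carry out 1
  col 5: 0 + 1 + 1 (carry in) = 2 → bit 0, carry out 1
  col 6: 1 + 0 + 1 (carry in) = 2 → bit 0, carry out 1
  col 7: 0 + 1 + 1 (carry in) = 2 → bit 0, carry out 1
  col 8: 0 + 0 + 1 (carry in) = 1 → bit 1, carry out 0
Reading bits MSB→LSB: 100000000
Strip leading zeros: 100000000
= 100000000


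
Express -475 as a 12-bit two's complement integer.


Original: 000111011011
Step 1 - Invert all bits: 111000100100
Step 2 - Add 1: 111000100100 + 1
= 111000100101 (represents -475)


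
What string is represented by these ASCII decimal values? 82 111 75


Codes (decimal): 82 111 75
Per-code ASCII lookup:
  82  (range 65-90: uppercase, 82 - 65 = 17) → 'R'
  111  (range 97-122: lowercase, 111 - 97 = 14) → 'o'
  75  (range 65-90: uppercase, 75 - 65 = 10) → 'K'
= 'RoK'


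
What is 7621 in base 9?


Divide by 9 repeatedly:
7621 ÷ 9 = 846 remainder 7
846 ÷ 9 = 94 remainder 0
94 ÷ 9 = 10 remainder 4
10 ÷ 9 = 1 remainder 1
1 ÷ 9 = 0 remainder 1
Reading remainders bottom-up:
= 11407


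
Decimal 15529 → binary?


Divide by 2 repeatedly:
15529 ÷ 2 = 7764 remainder 1
7764 ÷ 2 = 3882 remainder 0
3882 ÷ 2 = 1941 remainder 0
1941 ÷ 2 = 970 remainder 1
970 ÷ 2 = 485 remainder 0
485 ÷ 2 = 242 remainder 1
242 ÷ 2 = 121 remainder 0
121 ÷ 2 = 60 remainder 1
60 ÷ 2 = 30 remainder 0
30 ÷ 2 = 15 remainder 0
15 ÷ 2 = 7 remainder 1
7 ÷ 2 = 3 remainder 1
3 ÷ 2 = 1 remainder 1
1 ÷ 2 = 0 remainder 1
Reading remainders bottom-up:
= 11110010101001


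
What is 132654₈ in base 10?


Positional values:
Position 0: 4 × 8^0 = 4
Position 1: 5 × 8^1 = 40
Position 2: 6 × 8^2 = 384
Position 3: 2 × 8^3 = 1024
Position 4: 3 × 8^4 = 12288
Position 5: 1 × 8^5 = 32768
Sum = 4 + 40 + 384 + 1024 + 12288 + 32768
= 46508


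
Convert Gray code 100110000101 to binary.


Gray code: 100110000101
MSB stays the same: 1
Each subsequent bit = prev_binary XOR current_gray:
  B[1] = 1 XOR 0 = 1
  B[2] = 1 XOR 0 = 1
  B[3] = 1 XOR 1 = 0
  B[4] = 0 XOR 1 = 1
  B[5] = 1 XOR 0 = 1
  B[6] = 1 XOR 0 = 1
  B[7] = 1 XOR 0 = 1
  B[8] = 1 XOR 0 = 1
  B[9] = 1 XOR 1 = 0
  B[10] = 0 XOR 0 = 0
  B[11] = 0 XOR 1 = 1
= 111011111001 (3833 decimal)


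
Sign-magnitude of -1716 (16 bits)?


Sign bit: 1 (negative)
Magnitude: 1716 = 000011010110100
= 1000011010110100


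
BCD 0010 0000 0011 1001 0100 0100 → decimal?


Each 4-bit group → digit:
  0010 → 2
  0000 → 0
  0011 → 3
  1001 → 9
  0100 → 4
  0100 → 4
= 203944


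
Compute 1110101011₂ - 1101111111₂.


Align and subtract column by column (LSB to MSB, borrowing when needed):
  1110101011
- 1101111111
  ----------
  col 0: (1 - 0 borrow-in) - 1 → 1 - 1 = 0, borrow out 0
  col 1: (1 - 0 borrow-in) - 1 → 1 - 1 = 0, borrow out 0
  col 2: (0 - 0 borrow-in) - 1 → borrow from next column: (0+2) - 1 = 1, borrow out 1
  col 3: (1 - 1 borrow-in) - 1 → borrow from next column: (0+2) - 1 = 1, borrow out 1
  col 4: (0 - 1 borrow-in) - 1 → borrow from next column: (-1+2) - 1 = 0, borrow out 1
  col 5: (1 - 1 borrow-in) - 1 → borrow from next column: (0+2) - 1 = 1, borrow out 1
  col 6: (0 - 1 borrow-in) - 1 → borrow from next column: (-1+2) - 1 = 0, borrow out 1
  col 7: (1 - 1 borrow-in) - 0 → 0 - 0 = 0, borrow out 0
  col 8: (1 - 0 borrow-in) - 1 → 1 - 1 = 0, borrow out 0
  col 9: (1 - 0 borrow-in) - 1 → 1 - 1 = 0, borrow out 0
Reading bits MSB→LSB: 0000101100
Strip leading zeros: 101100
= 101100


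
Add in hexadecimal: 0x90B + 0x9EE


Align and add column by column (LSB to MSB, each column mod 16 with carry):
  090B
+ 09EE
  ----
  col 0: B(11) + E(14) + 0 (carry in) = 25 → 9(9), carry out 1
  col 1: 0(0) + E(14) + 1 (carry in) = 15 → F(15), carry out 0
  col 2: 9(9) + 9(9) + 0 (carry in) = 18 → 2(2), carry out 1
  col 3: 0(0) + 0(0) + 1 (carry in) = 1 → 1(1), carry out 0
Reading digits MSB→LSB: 12F9
Strip leading zeros: 12F9
= 0x12F9


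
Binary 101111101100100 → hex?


Group into 4-bit nibbles: 0101111101100100
  0101 = 5
  1111 = F
  0110 = 6
  0100 = 4
= 0x5F64


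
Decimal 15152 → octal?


Divide by 8 repeatedly:
15152 ÷ 8 = 1894 remainder 0
1894 ÷ 8 = 236 remainder 6
236 ÷ 8 = 29 remainder 4
29 ÷ 8 = 3 remainder 5
3 ÷ 8 = 0 remainder 3
Reading remainders bottom-up:
= 0o35460


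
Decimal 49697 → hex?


Divide by 16 repeatedly:
49697 ÷ 16 = 3106 remainder 1 (1)
3106 ÷ 16 = 194 remainder 2 (2)
194 ÷ 16 = 12 remainder 2 (2)
12 ÷ 16 = 0 remainder 12 (C)
Reading remainders bottom-up:
= 0xC221


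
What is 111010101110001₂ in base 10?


Positional values:
Bit 0: 1 × 2^0 = 1
Bit 4: 1 × 2^4 = 16
Bit 5: 1 × 2^5 = 32
Bit 6: 1 × 2^6 = 64
Bit 8: 1 × 2^8 = 256
Bit 10: 1 × 2^10 = 1024
Bit 12: 1 × 2^12 = 4096
Bit 13: 1 × 2^13 = 8192
Bit 14: 1 × 2^14 = 16384
Sum = 1 + 16 + 32 + 64 + 256 + 1024 + 4096 + 8192 + 16384
= 30065


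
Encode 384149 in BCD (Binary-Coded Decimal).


Each digit → 4-bit binary:
  3 → 0011
  8 → 1000
  4 → 0100
  1 → 0001
  4 → 0100
  9 → 1001
= 0011 1000 0100 0001 0100 1001


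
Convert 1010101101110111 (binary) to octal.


Group into 3-bit groups: 001010101101110111
  001 = 1
  010 = 2
  101 = 5
  101 = 5
  110 = 6
  111 = 7
= 0o125567


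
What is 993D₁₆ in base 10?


Positional values:
Position 0: D × 16^0 = 13 × 1 = 13
Position 1: 3 × 16^1 = 3 × 16 = 48
Position 2: 9 × 16^2 = 9 × 256 = 2304
Position 3: 9 × 16^3 = 9 × 4096 = 36864
Sum = 13 + 48 + 2304 + 36864
= 39229


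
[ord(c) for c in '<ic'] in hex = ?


String: '<ic'  (3 characters)
Per-character ASCII lookup:
  '<': special character: '<' = 60 → 0x3C
  'i': lowercase starts at 97: 'i' = 97 + 8 = 105 → 0x69
  'c': lowercase starts at 97: 'c' = 97 + 2 = 99 → 0x63
= 0x3C 0x69 0x63


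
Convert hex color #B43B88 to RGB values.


Hex: #B43B88
R = B4₁₆ = 180
G = 3B₁₆ = 59
B = 88₁₆ = 136
= RGB(180, 59, 136)


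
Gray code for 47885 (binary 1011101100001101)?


Binary: 1011101100001101
Gray code: G = B XOR (B >> 1)
B >> 1 = 0101110110000110
1011101100001101 XOR 0101110110000110:
  1 XOR 0 = 1
  0 XOR 1 = 1
  1 XOR 0 = 1
  1 XOR 1 = 0
  1 XOR 1 = 0
  0 XOR 1 = 1
  1 XOR 0 = 1
  1 XOR 1 = 0
  0 XOR 1 = 1
  0 XOR 0 = 0
  0 XOR 0 = 0
  0 XOR 0 = 0
  1 XOR 0 = 1
  1 XOR 1 = 0
  0 XOR 1 = 1
  1 XOR 0 = 1
= 1110011010001011


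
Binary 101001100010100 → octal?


Group into 3-bit groups: 101001100010100
  101 = 5
  001 = 1
  100 = 4
  010 = 2
  100 = 4
= 0o51424


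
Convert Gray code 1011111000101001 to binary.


Gray code: 1011111000101001
MSB stays the same: 1
Each subsequent bit = prev_binary XOR current_gray:
  B[1] = 1 XOR 0 = 1
  B[2] = 1 XOR 1 = 0
  B[3] = 0 XOR 1 = 1
  B[4] = 1 XOR 1 = 0
  B[5] = 0 XOR 1 = 1
  B[6] = 1 XOR 1 = 0
  B[7] = 0 XOR 0 = 0
  B[8] = 0 XOR 0 = 0
  B[9] = 0 XOR 0 = 0
  B[10] = 0 XOR 1 = 1
  B[11] = 1 XOR 0 = 1
  B[12] = 1 XOR 1 = 0
  B[13] = 0 XOR 0 = 0
  B[14] = 0 XOR 0 = 0
  B[15] = 0 XOR 1 = 1
= 1101010000110001 (54321 decimal)


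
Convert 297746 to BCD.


Each digit → 4-bit binary:
  2 → 0010
  9 → 1001
  7 → 0111
  7 → 0111
  4 → 0100
  6 → 0110
= 0010 1001 0111 0111 0100 0110
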